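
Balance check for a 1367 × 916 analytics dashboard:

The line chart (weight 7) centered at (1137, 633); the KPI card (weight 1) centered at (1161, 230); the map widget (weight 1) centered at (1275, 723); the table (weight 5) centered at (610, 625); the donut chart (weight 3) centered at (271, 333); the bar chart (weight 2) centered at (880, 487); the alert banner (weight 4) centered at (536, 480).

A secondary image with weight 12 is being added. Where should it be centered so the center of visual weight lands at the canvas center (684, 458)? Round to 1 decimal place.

After adding the secondary image, total weight = 7 + 1 + 1 + 5 + 3 + 2 + 4 + 12 = 35.
x: need Σw·x = 35·684 = 23940. Existing = 7·1137 + 1·1161 + 1·1275 + 5·610 + 3·271 + 2·880 + 4·536 = 18162. Remainder 5778 / 12 ≈ 481.50.
y: need Σw·y = 35·458 = 16030. Existing = 7·633 + 1·230 + 1·723 + 5·625 + 3·333 + 2·487 + 4·480 = 12402. Remainder 3628 / 12 ≈ 302.33.

(481.5, 302.3)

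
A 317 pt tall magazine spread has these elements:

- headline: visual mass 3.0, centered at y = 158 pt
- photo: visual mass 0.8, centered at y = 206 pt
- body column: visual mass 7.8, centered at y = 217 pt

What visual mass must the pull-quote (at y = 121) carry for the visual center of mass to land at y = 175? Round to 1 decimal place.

w ≈ 5.6

Fixed elements: Σw = 3.0 + 0.8 + 7.8 = 11.6, Σw·y = 3.0·158 + 0.8·206 + 7.8·217 = 2331.4.
Balance at y = 175 requires (2331.4 + w·121) / (11.6 + w) = 175.
Rearranging, w·(121 − 175) = 175·11.6 − 2331.4 = -301.4, so w ≈ -301.4/-54 = 5.58.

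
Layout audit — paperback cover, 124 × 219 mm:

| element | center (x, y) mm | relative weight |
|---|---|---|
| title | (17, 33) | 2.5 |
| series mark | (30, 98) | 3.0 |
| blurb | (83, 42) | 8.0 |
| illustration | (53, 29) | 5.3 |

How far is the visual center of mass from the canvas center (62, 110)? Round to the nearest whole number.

Total weight = 2.5 + 3.0 + 8.0 + 5.3 = 18.8.
Σw·x = 2.5·17 + 3.0·30 + 8.0·83 + 5.3·53 = 1077.4, so x̄ = 1077.4/18.8 ≈ 57.31.
Σw·y = 2.5·33 + 3.0·98 + 8.0·42 + 5.3·29 = 866.2, so ȳ = 866.2/18.8 ≈ 46.07.
Offset from (62, 110): Δx ≈ -4.69, Δy ≈ -63.93; distance = √(Δx² + Δy²) ≈ 64.10.

≈ 64 mm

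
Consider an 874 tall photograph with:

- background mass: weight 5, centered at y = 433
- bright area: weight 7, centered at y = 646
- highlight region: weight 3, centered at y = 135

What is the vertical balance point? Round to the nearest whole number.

Weights sum to 5 + 7 + 3 = 15.
y-moment: 5·433 + 7·646 + 3·135 = 7092; centroid 7092/15 ≈ 472.80.

y ≈ 473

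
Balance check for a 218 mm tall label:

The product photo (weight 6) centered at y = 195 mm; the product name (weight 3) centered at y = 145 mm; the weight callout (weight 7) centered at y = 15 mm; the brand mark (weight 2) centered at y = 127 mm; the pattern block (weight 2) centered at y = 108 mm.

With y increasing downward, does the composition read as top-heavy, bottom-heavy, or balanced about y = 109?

balanced

Weights sum to 6 + 3 + 7 + 2 + 2 = 20.
y: (6·195 + 3·145 + 7·15 + 2·127 + 2·108) / 20 = 2180 / 20 ≈ 109.00
109.00 = 109 exactly: balanced.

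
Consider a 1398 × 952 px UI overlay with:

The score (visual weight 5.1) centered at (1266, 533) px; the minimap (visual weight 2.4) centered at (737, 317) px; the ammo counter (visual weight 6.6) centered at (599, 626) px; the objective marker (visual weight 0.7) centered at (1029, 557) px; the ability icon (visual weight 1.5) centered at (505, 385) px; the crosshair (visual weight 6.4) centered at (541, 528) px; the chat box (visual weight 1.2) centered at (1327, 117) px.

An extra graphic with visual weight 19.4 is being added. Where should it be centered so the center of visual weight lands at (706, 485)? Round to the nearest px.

(611, 459)

After adding the extra graphic, total weight = 5.1 + 2.4 + 6.6 + 0.7 + 1.5 + 6.4 + 1.2 + 19.4 = 43.3.
x: need Σw·x = 43.3·706 = 30569.8. Existing = 5.1·1266 + 2.4·737 + 6.6·599 + 0.7·1029 + 1.5·505 + 6.4·541 + 1.2·1327 = 18711.4. Remainder 11858.4 / 19.4 ≈ 611.26.
y: need Σw·y = 43.3·485 = 21000.5. Existing = 5.1·533 + 2.4·317 + 6.6·626 + 0.7·557 + 1.5·385 + 6.4·528 + 1.2·117 = 12097.7. Remainder 8902.8 / 19.4 ≈ 458.91.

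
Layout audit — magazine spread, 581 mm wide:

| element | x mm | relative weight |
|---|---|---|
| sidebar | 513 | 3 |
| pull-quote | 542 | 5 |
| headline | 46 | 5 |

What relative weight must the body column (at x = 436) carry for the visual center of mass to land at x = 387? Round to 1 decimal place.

w ≈ 11.3

Known weights sum to 3 + 5 + 5 = 13; their moment is 3·513 + 5·542 + 5·46 = 4479.
For the centroid to hit 387: (4479 + w·436) / (13 + w) = 387.
So w = (387·13 − 4479)/(436 − 387) = 552/49 ≈ 11.27.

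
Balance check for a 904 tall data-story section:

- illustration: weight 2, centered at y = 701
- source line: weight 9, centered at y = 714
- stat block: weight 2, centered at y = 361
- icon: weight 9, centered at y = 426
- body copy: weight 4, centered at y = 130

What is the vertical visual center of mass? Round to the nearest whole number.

y ≈ 496

Weights sum to 2 + 9 + 2 + 9 + 4 = 26.
y: (2·701 + 9·714 + 2·361 + 9·426 + 4·130) / 26 = 12904 / 26 ≈ 496.31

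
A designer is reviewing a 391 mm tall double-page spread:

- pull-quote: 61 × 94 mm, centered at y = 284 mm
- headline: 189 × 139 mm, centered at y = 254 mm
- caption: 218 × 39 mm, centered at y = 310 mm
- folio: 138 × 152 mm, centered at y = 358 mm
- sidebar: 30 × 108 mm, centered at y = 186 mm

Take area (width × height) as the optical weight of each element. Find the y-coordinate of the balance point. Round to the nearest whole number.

Areas: pull-quote 61·94 = 5734, headline 189·139 = 26271, caption 218·39 = 8502, folio 138·152 = 20976, sidebar 30·108 = 3240. Total weight = 64723.
y: (5734·284 + 26271·254 + 8502·310 + 20976·358 + 3240·186) / 64723 = 19048958 / 64723 ≈ 294.32

y ≈ 294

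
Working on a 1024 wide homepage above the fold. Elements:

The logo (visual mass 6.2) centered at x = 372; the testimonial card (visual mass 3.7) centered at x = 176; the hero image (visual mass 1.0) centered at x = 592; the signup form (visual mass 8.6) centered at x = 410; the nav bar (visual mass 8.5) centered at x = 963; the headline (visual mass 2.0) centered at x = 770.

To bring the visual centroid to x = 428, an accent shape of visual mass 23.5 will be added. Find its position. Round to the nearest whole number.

With the accent shape, Σw becomes 6.2 + 3.7 + 1.0 + 8.6 + 8.5 + 2.0 + 23.5 = 53.5.
Along x: (16801.1 + 23.5·x) / 53.5 = 428 (existing moment 6.2·372 + 3.7·176 + 1.0·592 + 8.6·410 + 8.5·963 + 2.0·770 = 16801.1) ⇒ x = (22898.0 − 16801.1) / 23.5 ≈ 259.44.

x ≈ 259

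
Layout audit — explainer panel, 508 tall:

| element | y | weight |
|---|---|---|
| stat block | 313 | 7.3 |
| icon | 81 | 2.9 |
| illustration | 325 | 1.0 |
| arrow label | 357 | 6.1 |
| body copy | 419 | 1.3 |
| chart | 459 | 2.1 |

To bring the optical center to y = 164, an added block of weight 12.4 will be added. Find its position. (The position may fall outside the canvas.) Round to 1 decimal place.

New total weight: (7.3 + 2.9 + 1.0 + 6.1 + 1.3 + 2.1) + 12.4 = 33.1.
Along y: (6531.1 + 12.4·y) / 33.1 = 164 (existing moment 7.3·313 + 2.9·81 + 1.0·325 + 6.1·357 + 1.3·419 + 2.1·459 = 6531.1) ⇒ y = (5428.4 − 6531.1) / 12.4 ≈ -88.93.

y ≈ -88.9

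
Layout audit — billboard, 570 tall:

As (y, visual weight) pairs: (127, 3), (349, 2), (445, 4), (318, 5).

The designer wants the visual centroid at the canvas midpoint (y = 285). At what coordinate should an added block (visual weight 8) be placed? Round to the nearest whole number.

With the added block, Σw becomes 3 + 2 + 4 + 5 + 8 = 22.
y: need Σw·y = 22·285 = 6270. Existing = 3·127 + 2·349 + 4·445 + 5·318 = 4449. Remainder 1821 / 8 ≈ 227.62.

y ≈ 228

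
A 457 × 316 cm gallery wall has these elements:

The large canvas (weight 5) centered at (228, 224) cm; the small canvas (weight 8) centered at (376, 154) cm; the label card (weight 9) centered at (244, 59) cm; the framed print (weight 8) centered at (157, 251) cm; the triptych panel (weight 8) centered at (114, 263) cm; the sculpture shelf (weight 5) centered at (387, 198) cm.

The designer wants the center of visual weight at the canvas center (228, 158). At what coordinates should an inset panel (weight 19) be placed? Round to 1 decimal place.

With the inset panel, Σw becomes 5 + 8 + 9 + 8 + 8 + 5 + 19 = 62.
x: need Σw·x = 62·228 = 14136. Existing = 5·228 + 8·376 + 9·244 + 8·157 + 8·114 + 5·387 = 10447. Remainder 3689 / 19 ≈ 194.16.
y: need Σw·y = 62·158 = 9796. Existing = 5·224 + 8·154 + 9·59 + 8·251 + 8·263 + 5·198 = 7985. Remainder 1811 / 19 ≈ 95.32.

(194.2, 95.3)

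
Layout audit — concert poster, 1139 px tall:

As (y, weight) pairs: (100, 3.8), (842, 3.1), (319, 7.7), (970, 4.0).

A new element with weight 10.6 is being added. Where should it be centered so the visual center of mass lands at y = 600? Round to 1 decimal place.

y ≈ 773.0

With the new element, Σw becomes 3.8 + 3.1 + 7.7 + 4.0 + 10.6 = 29.2.
Along y: (9326.5 + 10.6·y) / 29.2 = 600 (existing moment 3.8·100 + 3.1·842 + 7.7·319 + 4.0·970 = 9326.5) ⇒ y = (17520.0 − 9326.5) / 10.6 ≈ 772.97.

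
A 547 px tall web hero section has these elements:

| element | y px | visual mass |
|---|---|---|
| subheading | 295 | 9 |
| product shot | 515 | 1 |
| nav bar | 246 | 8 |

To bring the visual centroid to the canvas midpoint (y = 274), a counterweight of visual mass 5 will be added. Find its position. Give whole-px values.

y ≈ 233

With the counterweight, Σw becomes 9 + 1 + 8 + 5 = 23.
Along y: (5138 + 5·y) / 23 = 274 (existing moment 9·295 + 1·515 + 8·246 = 5138) ⇒ y = (6302 − 5138) / 5 ≈ 232.80.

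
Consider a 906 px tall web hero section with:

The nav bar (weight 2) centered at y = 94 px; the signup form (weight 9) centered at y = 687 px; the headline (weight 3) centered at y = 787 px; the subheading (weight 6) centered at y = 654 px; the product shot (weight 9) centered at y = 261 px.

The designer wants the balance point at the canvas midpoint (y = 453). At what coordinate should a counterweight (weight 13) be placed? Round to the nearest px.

New total weight: (2 + 9 + 3 + 6 + 9) + 13 = 42.
y: need Σw·y = 42·453 = 19026. Existing = 2·94 + 9·687 + 3·787 + 6·654 + 9·261 = 15005. Remainder 4021 / 13 ≈ 309.31.

y ≈ 309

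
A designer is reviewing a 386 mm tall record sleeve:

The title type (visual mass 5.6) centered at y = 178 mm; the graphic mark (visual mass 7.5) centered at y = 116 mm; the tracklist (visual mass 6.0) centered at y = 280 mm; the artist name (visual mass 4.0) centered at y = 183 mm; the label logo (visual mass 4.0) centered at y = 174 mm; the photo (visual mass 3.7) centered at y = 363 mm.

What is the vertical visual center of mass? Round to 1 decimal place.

Total weight = 5.6 + 7.5 + 6.0 + 4.0 + 4.0 + 3.7 = 30.8.
y-moment: 5.6·178 + 7.5·116 + 6.0·280 + 4.0·183 + 4.0·174 + 3.7·363 = 6317.9; centroid 6317.9/30.8 ≈ 205.13.

y ≈ 205.1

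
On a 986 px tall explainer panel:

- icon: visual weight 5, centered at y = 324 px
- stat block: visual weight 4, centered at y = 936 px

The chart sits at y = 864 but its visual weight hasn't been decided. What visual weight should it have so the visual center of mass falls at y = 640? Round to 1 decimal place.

w ≈ 1.8

Known weights sum to 5 + 4 = 9; their moment is 5·324 + 4·936 = 5364.
For the centroid to hit 640: (5364 + w·864) / (9 + w) = 640.
So w = (640·9 − 5364)/(864 − 640) = 396/224 ≈ 1.77.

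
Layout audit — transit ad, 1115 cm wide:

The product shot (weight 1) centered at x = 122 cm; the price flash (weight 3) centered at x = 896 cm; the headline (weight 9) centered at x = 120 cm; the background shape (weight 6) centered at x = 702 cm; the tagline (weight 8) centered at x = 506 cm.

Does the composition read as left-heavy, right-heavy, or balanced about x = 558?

left-heavy

Weights sum to 1 + 3 + 9 + 6 + 8 = 27.
x-moment: 1·122 + 3·896 + 9·120 + 6·702 + 8·506 = 12150; centroid 12150/27 ≈ 450.00.
450.0 vs midline 558 → left-heavy.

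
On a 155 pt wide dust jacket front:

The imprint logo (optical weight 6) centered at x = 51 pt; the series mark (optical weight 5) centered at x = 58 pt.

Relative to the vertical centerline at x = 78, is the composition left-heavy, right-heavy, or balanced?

Σw = 6 + 5 = 11.
Σw·x = 6·51 + 5·58 = 596, so x̄ = 596/11 ≈ 54.18.
Since 54.2 is left of 78, the composition reads left-heavy.

left-heavy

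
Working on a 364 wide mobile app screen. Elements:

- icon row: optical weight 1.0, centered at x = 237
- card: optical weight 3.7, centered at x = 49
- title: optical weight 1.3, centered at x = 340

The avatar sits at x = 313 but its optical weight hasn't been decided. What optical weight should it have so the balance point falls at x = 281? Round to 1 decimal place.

w ≈ 25.8

Existing Σw = 6.0 (1.0 + 3.7 + 1.3); existing moment 1.0·237 + 3.7·49 + 1.3·340 = 860.3.
Set Σw·x/Σw = 281: (860.3 + 313w) = 281·(6.0 + w).
Solving: w = (281·6.0 − 860.3) / (313 − 281) = 825.7 / 32 ≈ 25.80.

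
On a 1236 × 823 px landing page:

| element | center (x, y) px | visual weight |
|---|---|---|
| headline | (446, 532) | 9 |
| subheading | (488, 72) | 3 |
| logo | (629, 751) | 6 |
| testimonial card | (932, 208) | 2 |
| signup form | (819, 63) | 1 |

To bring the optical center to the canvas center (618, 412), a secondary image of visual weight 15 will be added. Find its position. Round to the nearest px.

New total weight: (9 + 3 + 6 + 2 + 1) + 15 = 36.
Along x: (11935 + 15·x) / 36 = 618 (existing moment 9·446 + 3·488 + 6·629 + 2·932 + 1·819 = 11935) ⇒ x = (22248 − 11935) / 15 ≈ 687.53.
Along y: (9989 + 15·y) / 36 = 412 (existing moment 9·532 + 3·72 + 6·751 + 2·208 + 1·63 = 9989) ⇒ y = (14832 − 9989) / 15 ≈ 322.87.

(688, 323)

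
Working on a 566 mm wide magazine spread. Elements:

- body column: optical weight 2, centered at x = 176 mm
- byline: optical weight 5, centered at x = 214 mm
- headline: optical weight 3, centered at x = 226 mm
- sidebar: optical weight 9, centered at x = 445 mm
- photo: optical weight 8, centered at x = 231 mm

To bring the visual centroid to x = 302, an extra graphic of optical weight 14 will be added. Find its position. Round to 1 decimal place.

x ≈ 316.4

After adding the extra graphic, total weight = 2 + 5 + 3 + 9 + 8 + 14 = 41.
Along x: (7953 + 14·x) / 41 = 302 (existing moment 2·176 + 5·214 + 3·226 + 9·445 + 8·231 = 7953) ⇒ x = (12382 − 7953) / 14 ≈ 316.36.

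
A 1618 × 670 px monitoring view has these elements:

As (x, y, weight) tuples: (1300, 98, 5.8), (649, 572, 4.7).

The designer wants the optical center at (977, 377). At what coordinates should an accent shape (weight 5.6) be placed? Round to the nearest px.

With the accent shape, Σw becomes 5.8 + 4.7 + 5.6 = 16.1.
x: target moment 16.1×977 = 15729.7; current 5.8·1300 + 4.7·649 = 10590.3; the accent shape supplies 5139.4, so x = 5139.4/5.6 ≈ 917.75.
y: target moment 16.1×377 = 6069.7; current 5.8·98 + 4.7·572 = 3256.8; the accent shape supplies 2812.9, so y = 2812.9/5.6 ≈ 502.30.

(918, 502)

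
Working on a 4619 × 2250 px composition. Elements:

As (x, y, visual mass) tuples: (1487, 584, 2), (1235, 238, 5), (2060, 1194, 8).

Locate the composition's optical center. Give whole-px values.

Weights sum to 2 + 5 + 8 = 15.
x-moment: 2·1487 + 5·1235 + 8·2060 = 25629; centroid 25629/15 ≈ 1708.60.
y-moment: 2·584 + 5·238 + 8·1194 = 11910; centroid 11910/15 ≈ 794.00.

(1709, 794)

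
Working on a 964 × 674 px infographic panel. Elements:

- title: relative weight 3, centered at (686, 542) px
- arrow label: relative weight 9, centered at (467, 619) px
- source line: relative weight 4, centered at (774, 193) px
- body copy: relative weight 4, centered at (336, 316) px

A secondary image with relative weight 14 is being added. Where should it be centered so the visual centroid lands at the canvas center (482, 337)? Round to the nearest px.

New total weight: (3 + 9 + 4 + 4) + 14 = 34.
Along x: (10701 + 14·x) / 34 = 482 (existing moment 3·686 + 9·467 + 4·774 + 4·336 = 10701) ⇒ x = (16388 − 10701) / 14 ≈ 406.21.
Along y: (9233 + 14·y) / 34 = 337 (existing moment 3·542 + 9·619 + 4·193 + 4·316 = 9233) ⇒ y = (11458 − 9233) / 14 ≈ 158.93.

(406, 159)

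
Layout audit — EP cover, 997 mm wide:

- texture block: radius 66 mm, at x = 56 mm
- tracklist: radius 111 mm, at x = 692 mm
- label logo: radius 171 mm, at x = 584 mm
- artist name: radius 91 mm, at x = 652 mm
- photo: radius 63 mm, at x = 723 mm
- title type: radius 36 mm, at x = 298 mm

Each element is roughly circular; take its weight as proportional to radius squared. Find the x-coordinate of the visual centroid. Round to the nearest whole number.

r² weights: texture block 66² = 4356, tracklist 111² = 12321, label logo 171² = 29241, artist name 91² = 8281, photo 63² = 3969, title type 36² = 1296. Total = 59464.
x: (4356·56 + 12321·692 + 29241·584 + 8281·652 + 3969·723 + 1296·298) / 59464 = 34501819 / 59464 ≈ 580.21

x ≈ 580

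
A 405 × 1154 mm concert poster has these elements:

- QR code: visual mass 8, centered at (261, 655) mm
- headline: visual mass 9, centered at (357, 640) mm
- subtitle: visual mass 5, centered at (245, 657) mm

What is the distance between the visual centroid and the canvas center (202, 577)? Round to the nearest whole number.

Total weight = 8 + 9 + 5 = 22.
x-moment: 8·261 + 9·357 + 5·245 = 6526; centroid 6526/22 ≈ 296.64.
y-moment: 8·655 + 9·640 + 5·657 = 14285; centroid 14285/22 ≈ 649.32.
Offset from (202, 577): Δx ≈ 94.64, Δy ≈ 72.32; distance = √(Δx² + Δy²) ≈ 119.10.

≈ 119 mm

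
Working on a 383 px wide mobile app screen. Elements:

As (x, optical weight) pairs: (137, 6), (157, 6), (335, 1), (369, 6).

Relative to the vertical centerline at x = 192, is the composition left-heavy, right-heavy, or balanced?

Weights sum to 6 + 6 + 1 + 6 = 19.
x-moment: 6·137 + 6·157 + 1·335 + 6·369 = 4313; centroid 4313/19 ≈ 227.00.
227.0 vs midline 192 → right-heavy.

right-heavy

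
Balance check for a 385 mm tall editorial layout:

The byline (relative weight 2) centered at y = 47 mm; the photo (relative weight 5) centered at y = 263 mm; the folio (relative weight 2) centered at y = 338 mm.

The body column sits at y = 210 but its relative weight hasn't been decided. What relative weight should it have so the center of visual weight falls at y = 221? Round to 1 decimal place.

Fixed elements: Σw = 2 + 5 + 2 = 9, Σw·y = 2·47 + 5·263 + 2·338 = 2085.
Set Σw·y/Σw = 221: (2085 + 210w) = 221·(9 + w).
Rearranging, w·(210 − 221) = 221·9 − 2085 = -96, so w ≈ -96/-11 = 8.73.

w ≈ 8.7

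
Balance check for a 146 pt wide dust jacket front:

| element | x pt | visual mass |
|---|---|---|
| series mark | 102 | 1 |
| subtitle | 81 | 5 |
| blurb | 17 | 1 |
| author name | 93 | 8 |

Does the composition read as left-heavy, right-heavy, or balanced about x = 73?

Weights sum to 1 + 5 + 1 + 8 = 15.
x: (1·102 + 5·81 + 1·17 + 8·93) / 15 = 1268 / 15 ≈ 84.53
84.5 lies right of the midline 73, so the layout is right-heavy.

right-heavy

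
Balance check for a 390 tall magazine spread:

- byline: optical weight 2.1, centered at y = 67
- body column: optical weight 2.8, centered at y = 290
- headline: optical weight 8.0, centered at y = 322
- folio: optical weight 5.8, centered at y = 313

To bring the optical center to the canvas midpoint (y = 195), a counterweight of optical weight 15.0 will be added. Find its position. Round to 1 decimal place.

y ≈ 81.8

New total weight: (2.1 + 2.8 + 8.0 + 5.8) + 15.0 = 33.7.
Along y: (5344.1 + 15.0·y) / 33.7 = 195 (existing moment 2.1·67 + 2.8·290 + 8.0·322 + 5.8·313 = 5344.1) ⇒ y = (6571.5 − 5344.1) / 15.0 ≈ 81.83.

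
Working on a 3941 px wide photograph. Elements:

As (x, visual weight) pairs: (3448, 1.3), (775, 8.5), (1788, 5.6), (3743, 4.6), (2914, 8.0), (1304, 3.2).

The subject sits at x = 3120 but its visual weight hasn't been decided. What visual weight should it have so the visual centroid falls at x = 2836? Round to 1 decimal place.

Known weights sum to 1.3 + 8.5 + 5.6 + 4.6 + 8.0 + 3.2 = 31.2; their moment is 1.3·3448 + 8.5·775 + 5.6·1788 + 4.6·3743 + 8.0·2914 + 3.2·1304 = 65785.3.
Set Σw·x/Σw = 2836: (65785.3 + 3120w) = 2836·(31.2 + w).
Solving: w = (2836·31.2 − 65785.3) / (3120 − 2836) = 22697.9 / 284 ≈ 79.92.

w ≈ 79.9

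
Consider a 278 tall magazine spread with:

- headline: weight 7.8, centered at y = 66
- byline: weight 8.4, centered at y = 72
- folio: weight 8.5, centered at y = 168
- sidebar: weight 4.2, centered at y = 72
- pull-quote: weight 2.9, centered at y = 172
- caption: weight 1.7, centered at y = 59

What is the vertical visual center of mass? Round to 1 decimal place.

Weights sum to 7.8 + 8.4 + 8.5 + 4.2 + 2.9 + 1.7 = 33.5.
y-moment: 7.8·66 + 8.4·72 + 8.5·168 + 4.2·72 + 2.9·172 + 1.7·59 = 3449.1; centroid 3449.1/33.5 ≈ 102.96.

y ≈ 103.0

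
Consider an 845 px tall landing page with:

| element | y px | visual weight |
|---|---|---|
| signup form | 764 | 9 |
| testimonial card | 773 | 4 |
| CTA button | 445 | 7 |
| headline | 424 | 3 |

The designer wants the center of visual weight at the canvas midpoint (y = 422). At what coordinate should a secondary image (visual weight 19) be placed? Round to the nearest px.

New total weight: (9 + 4 + 7 + 3) + 19 = 42.
Along y: (14355 + 19·y) / 42 = 422 (existing moment 9·764 + 4·773 + 7·445 + 3·424 = 14355) ⇒ y = (17724 − 14355) / 19 ≈ 177.32.

y ≈ 177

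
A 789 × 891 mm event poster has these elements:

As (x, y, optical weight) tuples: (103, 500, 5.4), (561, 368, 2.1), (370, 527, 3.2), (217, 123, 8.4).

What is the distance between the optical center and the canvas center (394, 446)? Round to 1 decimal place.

≈ 190.0 mm

Weights sum to 5.4 + 2.1 + 3.2 + 8.4 = 19.1.
x: (5.4·103 + 2.1·561 + 3.2·370 + 8.4·217) / 19.1 = 4741.1 / 19.1 ≈ 248.23
y: (5.4·500 + 2.1·368 + 3.2·527 + 8.4·123) / 19.1 = 6192.4 / 19.1 ≈ 324.21
Offset from (394, 446): Δx ≈ -145.77, Δy ≈ -121.79; distance = √(Δx² + Δy²) ≈ 189.96.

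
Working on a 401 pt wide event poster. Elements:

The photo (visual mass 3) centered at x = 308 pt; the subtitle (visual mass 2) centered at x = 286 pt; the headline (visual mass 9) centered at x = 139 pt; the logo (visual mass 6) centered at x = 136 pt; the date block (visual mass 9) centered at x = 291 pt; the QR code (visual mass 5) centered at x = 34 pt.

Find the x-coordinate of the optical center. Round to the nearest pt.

x ≈ 187

Σw = 3 + 2 + 9 + 6 + 9 + 5 = 34.
x-moment: 3·308 + 2·286 + 9·139 + 6·136 + 9·291 + 5·34 = 6352; centroid 6352/34 ≈ 186.82.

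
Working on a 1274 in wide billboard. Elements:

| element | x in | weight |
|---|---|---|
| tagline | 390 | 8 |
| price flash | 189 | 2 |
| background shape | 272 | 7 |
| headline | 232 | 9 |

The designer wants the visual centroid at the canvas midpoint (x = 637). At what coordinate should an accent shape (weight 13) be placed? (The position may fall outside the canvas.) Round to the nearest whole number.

x ≈ 1335

After adding the accent shape, total weight = 8 + 2 + 7 + 9 + 13 = 39.
Along x: (7490 + 13·x) / 39 = 637 (existing moment 8·390 + 2·189 + 7·272 + 9·232 = 7490) ⇒ x = (24843 − 7490) / 13 ≈ 1334.85.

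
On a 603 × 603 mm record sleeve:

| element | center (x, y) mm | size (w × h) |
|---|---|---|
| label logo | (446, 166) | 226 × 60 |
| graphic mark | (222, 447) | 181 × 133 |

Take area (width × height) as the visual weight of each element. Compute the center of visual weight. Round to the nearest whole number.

(303, 346)

Areas → weights: label logo 226·60 = 13560, graphic mark 181·133 = 24073; Σw = 37633.
Σw·x = 13560·446 + 24073·222 = 11391966, so x̄ = 11391966/37633 ≈ 302.71.
Σw·y = 13560·166 + 24073·447 = 13011591, so ȳ = 13011591/37633 ≈ 345.75.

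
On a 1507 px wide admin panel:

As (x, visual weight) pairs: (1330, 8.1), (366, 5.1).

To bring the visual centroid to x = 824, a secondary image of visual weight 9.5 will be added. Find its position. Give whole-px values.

With the secondary image, Σw becomes 8.1 + 5.1 + 9.5 = 22.7.
Along x: (12639.6 + 9.5·x) / 22.7 = 824 (existing moment 8.1·1330 + 5.1·366 = 12639.6) ⇒ x = (18704.8 − 12639.6) / 9.5 ≈ 638.44.

x ≈ 638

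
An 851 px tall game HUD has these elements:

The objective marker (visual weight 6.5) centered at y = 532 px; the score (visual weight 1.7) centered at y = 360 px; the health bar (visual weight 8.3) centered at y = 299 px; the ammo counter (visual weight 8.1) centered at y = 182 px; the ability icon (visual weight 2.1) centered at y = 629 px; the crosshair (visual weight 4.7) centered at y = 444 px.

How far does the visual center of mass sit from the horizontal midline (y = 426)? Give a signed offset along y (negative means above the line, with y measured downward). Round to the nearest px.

Weights sum to 6.5 + 1.7 + 8.3 + 8.1 + 2.1 + 4.7 = 31.4.
Σw·y = 6.5·532 + 1.7·360 + 8.3·299 + 8.1·182 + 2.1·629 + 4.7·444 = 11433.6, so ȳ = 11433.6/31.4 ≈ 364.13.
Offset from y = 426: 364.13 − 426 ≈ -61.87.

≈ -62 px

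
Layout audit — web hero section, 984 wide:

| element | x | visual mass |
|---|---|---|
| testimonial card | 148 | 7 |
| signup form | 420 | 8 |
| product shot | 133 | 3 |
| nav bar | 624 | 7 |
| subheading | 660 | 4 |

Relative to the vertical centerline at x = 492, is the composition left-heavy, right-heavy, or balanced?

left-heavy

Σw = 7 + 8 + 3 + 7 + 4 = 29.
x: (7·148 + 8·420 + 3·133 + 7·624 + 4·660) / 29 = 11803 / 29 ≈ 407.00
407.0 lies left of the midline 492, so the layout is left-heavy.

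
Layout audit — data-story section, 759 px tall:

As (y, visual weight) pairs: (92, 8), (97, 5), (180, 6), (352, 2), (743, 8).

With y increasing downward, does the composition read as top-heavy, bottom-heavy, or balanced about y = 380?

top-heavy

Weights sum to 8 + 5 + 6 + 2 + 8 = 29.
y-moment: 8·92 + 5·97 + 6·180 + 2·352 + 8·743 = 8949; centroid 8949/29 ≈ 308.59.
308.6 lies above (smaller y than) the midline 380, so the layout is top-heavy.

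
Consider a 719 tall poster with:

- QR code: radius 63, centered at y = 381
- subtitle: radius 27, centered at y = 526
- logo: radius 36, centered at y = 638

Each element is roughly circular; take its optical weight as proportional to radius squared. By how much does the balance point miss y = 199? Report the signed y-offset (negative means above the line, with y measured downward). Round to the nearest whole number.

≈ 255

Weights ∝ r²: QR code 63² = 3969, subtitle 27² = 729, logo 36² = 1296; Σw = 5994.
y-moment: 3969·381 + 729·526 + 1296·638 = 2722491; centroid 2722491/5994 ≈ 454.20.
Against y = 199, that's 454.20 − 199 = 255.20.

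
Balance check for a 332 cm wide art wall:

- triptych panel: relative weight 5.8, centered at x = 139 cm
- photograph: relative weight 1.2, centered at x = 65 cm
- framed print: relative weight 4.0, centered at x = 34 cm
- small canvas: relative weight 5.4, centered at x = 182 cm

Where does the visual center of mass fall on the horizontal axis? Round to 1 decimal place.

Σw = 5.8 + 1.2 + 4.0 + 5.4 = 16.4.
Σw·x = 5.8·139 + 1.2·65 + 4.0·34 + 5.4·182 = 2003.0, so x̄ = 2003.0/16.4 ≈ 122.13.

x ≈ 122.1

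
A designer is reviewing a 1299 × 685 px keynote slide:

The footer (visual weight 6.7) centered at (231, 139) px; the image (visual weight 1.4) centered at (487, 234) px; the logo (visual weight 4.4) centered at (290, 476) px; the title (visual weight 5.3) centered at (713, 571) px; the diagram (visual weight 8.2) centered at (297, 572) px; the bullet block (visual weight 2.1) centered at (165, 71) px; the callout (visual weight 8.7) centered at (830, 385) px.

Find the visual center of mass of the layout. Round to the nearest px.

Σw = 6.7 + 1.4 + 4.4 + 5.3 + 8.2 + 2.1 + 8.7 = 36.8.
Σw·x = 17287.3; x̄ = 17287.3/36.8 ≈ 469.76.
Σw·y = 14568.6; ȳ = 14568.6/36.8 ≈ 395.89.

(470, 396)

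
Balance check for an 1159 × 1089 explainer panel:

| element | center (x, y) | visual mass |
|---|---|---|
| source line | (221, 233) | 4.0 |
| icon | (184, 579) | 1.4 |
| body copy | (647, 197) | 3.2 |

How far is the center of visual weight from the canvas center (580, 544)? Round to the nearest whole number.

Weights sum to 4.0 + 1.4 + 3.2 = 8.6.
Σw·x = 4.0·221 + 1.4·184 + 3.2·647 = 3212.0, so x̄ = 3212.0/8.6 ≈ 373.49.
Σw·y = 4.0·233 + 1.4·579 + 3.2·197 = 2373.0, so ȳ = 2373.0/8.6 ≈ 275.93.
From (580, 544): dx = -206.51, dy = -268.07, so the distance is √(dx²+dy²) ≈ 338.39.

≈ 338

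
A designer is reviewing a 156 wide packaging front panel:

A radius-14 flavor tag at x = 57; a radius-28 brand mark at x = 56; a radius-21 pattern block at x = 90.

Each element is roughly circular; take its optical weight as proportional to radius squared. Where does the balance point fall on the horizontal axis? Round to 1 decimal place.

Weights ∝ r²: flavor tag 14² = 196, brand mark 28² = 784, pattern block 21² = 441; Σw = 1421.
Σw·x = 196·57 + 784·56 + 441·90 = 94766, so x̄ = 94766/1421 ≈ 66.69.

x ≈ 66.7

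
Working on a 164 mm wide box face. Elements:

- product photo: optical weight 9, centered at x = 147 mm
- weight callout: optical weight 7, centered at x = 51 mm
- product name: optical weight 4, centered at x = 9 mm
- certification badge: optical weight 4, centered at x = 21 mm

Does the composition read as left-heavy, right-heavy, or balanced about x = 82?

left-heavy

Total weight = 9 + 7 + 4 + 4 = 24.
Σw·x = 9·147 + 7·51 + 4·9 + 4·21 = 1800, so x̄ = 1800/24 ≈ 75.00.
Since 75.0 is left of 82, the composition reads left-heavy.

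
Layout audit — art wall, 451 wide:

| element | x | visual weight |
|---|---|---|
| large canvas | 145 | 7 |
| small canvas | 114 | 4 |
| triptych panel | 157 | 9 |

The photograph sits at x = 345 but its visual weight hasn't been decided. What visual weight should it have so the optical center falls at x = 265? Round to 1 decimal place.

w ≈ 30.2

Fixed elements: Σw = 7 + 4 + 9 = 20, Σw·x = 7·145 + 4·114 + 9·157 = 2884.
For the centroid to hit 265: (2884 + w·345) / (20 + w) = 265.
So w = (265·20 − 2884)/(345 − 265) = 2416/80 ≈ 30.20.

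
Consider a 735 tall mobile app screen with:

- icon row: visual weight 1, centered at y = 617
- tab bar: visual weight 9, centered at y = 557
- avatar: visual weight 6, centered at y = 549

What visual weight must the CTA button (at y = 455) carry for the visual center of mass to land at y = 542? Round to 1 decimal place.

w ≈ 2.9

Fixed elements: Σw = 1 + 9 + 6 = 16, Σw·y = 1·617 + 9·557 + 6·549 = 8924.
Balance at y = 542 requires (8924 + w·455) / (16 + w) = 542.
So w = (542·16 − 8924)/(455 − 542) = -252/-87 ≈ 2.90.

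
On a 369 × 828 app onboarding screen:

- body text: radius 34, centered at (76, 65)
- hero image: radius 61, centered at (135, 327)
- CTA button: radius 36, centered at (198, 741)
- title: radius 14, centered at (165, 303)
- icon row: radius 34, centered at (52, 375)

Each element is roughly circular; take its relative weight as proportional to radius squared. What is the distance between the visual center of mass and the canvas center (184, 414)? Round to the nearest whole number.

≈ 77

r² weights: body text 34² = 1156, hero image 61² = 3721, CTA button 36² = 1296, title 14² = 196, icon row 34² = 1156. Total = 7525.
x: (1156·76 + 3721·135 + 1296·198 + 196·165 + 1156·52) / 7525 = 939251 / 7525 ≈ 124.82
y: (1156·65 + 3721·327 + 1296·741 + 196·303 + 1156·375) / 7525 = 2745131 / 7525 ≈ 364.80
Offset from (184, 414): Δx ≈ -59.18, Δy ≈ -49.20; distance = √(Δx² + Δy²) ≈ 76.96.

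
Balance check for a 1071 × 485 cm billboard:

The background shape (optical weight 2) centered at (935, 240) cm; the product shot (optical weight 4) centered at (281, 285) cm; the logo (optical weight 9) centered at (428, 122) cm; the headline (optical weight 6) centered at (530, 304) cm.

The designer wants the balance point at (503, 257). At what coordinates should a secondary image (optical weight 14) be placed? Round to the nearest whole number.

(541, 318)

With the secondary image, Σw becomes 2 + 4 + 9 + 6 + 14 = 35.
x: need Σw·x = 35·503 = 17605. Existing = 2·935 + 4·281 + 9·428 + 6·530 = 10026. Remainder 7579 / 14 ≈ 541.36.
y: need Σw·y = 35·257 = 8995. Existing = 2·240 + 4·285 + 9·122 + 6·304 = 4542. Remainder 4453 / 14 ≈ 318.07.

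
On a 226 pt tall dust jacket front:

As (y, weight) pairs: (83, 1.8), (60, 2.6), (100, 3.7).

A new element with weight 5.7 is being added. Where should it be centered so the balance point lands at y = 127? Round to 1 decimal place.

After adding the new element, total weight = 1.8 + 2.6 + 3.7 + 5.7 = 13.8.
Along y: (675.4 + 5.7·y) / 13.8 = 127 (existing moment 1.8·83 + 2.6·60 + 3.7·100 = 675.4) ⇒ y = (1752.6 − 675.4) / 5.7 ≈ 188.98.

y ≈ 189.0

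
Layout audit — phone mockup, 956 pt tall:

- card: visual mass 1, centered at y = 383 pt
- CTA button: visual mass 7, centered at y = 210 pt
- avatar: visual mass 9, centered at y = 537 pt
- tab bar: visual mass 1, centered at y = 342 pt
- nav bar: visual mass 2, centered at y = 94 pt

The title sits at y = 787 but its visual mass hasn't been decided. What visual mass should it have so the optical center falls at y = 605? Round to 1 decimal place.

Known weights sum to 1 + 7 + 9 + 1 + 2 = 20; their moment is 1·383 + 7·210 + 9·537 + 1·342 + 2·94 = 7216.
Set Σw·y/Σw = 605: (7216 + 787w) = 605·(20 + w).
Rearranging, w·(787 − 605) = 605·20 − 7216 = 4884, so w ≈ 4884/182 = 26.84.

w ≈ 26.8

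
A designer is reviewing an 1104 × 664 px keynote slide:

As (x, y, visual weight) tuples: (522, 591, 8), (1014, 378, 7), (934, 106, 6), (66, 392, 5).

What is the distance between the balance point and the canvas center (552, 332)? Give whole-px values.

Total weight = 8 + 7 + 6 + 5 = 26.
x-moment: 8·522 + 7·1014 + 6·934 + 5·66 = 17208; centroid 17208/26 ≈ 661.85.
y-moment: 8·591 + 7·378 + 6·106 + 5·392 = 9970; centroid 9970/26 ≈ 383.46.
From (552, 332): dx = 109.85, dy = 51.46, so the distance is √(dx²+dy²) ≈ 121.30.

≈ 121 px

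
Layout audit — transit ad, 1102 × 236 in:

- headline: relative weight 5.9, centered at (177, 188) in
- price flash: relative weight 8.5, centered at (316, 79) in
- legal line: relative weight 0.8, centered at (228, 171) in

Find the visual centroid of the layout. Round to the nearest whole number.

Σw = 5.9 + 8.5 + 0.8 = 15.2.
Σw·x = 5.9·177 + 8.5·316 + 0.8·228 = 3912.7, so x̄ = 3912.7/15.2 ≈ 257.41.
Σw·y = 5.9·188 + 8.5·79 + 0.8·171 = 1917.5, so ȳ = 1917.5/15.2 ≈ 126.15.

(257, 126)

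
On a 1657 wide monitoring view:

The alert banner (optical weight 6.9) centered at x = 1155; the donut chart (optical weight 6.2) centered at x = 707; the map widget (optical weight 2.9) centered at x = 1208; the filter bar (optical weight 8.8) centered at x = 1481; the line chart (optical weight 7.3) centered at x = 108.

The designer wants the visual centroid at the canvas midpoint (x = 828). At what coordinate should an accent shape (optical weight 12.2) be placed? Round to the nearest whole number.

x ≈ 574

New total weight: (6.9 + 6.2 + 2.9 + 8.8 + 7.3) + 12.2 = 44.3.
Along x: (29677.3 + 12.2·x) / 44.3 = 828 (existing moment 6.9·1155 + 6.2·707 + 2.9·1208 + 8.8·1481 + 7.3·108 = 29677.3) ⇒ x = (36680.4 − 29677.3) / 12.2 ≈ 574.02.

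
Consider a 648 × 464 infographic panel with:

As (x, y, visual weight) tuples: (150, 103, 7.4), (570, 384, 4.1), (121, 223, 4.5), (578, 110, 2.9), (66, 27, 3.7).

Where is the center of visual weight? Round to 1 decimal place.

(261.6, 166.3)

Weights sum to 7.4 + 4.1 + 4.5 + 2.9 + 3.7 = 22.6.
x-moment: 7.4·150 + 4.1·570 + 4.5·121 + 2.9·578 + 3.7·66 = 5911.9; centroid 5911.9/22.6 ≈ 261.59.
y-moment: 7.4·103 + 4.1·384 + 4.5·223 + 2.9·110 + 3.7·27 = 3759.0; centroid 3759.0/22.6 ≈ 166.33.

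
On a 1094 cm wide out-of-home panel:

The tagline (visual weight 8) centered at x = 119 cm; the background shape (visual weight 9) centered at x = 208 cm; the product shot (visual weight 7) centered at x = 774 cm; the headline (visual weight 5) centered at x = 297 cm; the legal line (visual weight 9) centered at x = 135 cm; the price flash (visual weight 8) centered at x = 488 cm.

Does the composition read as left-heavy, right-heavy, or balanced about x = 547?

left-heavy

Σw = 8 + 9 + 7 + 5 + 9 + 8 = 46.
x: (8·119 + 9·208 + 7·774 + 5·297 + 9·135 + 8·488) / 46 = 14846 / 46 ≈ 322.74
322.7 lies left of the midline 547, so the layout is left-heavy.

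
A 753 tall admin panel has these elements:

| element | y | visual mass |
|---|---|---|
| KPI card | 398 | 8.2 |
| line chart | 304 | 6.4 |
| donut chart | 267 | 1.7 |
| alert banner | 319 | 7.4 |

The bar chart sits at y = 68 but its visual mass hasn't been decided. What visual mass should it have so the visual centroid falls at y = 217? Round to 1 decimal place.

w ≈ 19.3

Known weights sum to 8.2 + 6.4 + 1.7 + 7.4 = 23.7; their moment is 8.2·398 + 6.4·304 + 1.7·267 + 7.4·319 = 8023.7.
Set Σw·y/Σw = 217: (8023.7 + 68w) = 217·(23.7 + w).
Rearranging, w·(68 − 217) = 217·23.7 − 8023.7 = -2880.8, so w ≈ -2880.8/-149 = 19.33.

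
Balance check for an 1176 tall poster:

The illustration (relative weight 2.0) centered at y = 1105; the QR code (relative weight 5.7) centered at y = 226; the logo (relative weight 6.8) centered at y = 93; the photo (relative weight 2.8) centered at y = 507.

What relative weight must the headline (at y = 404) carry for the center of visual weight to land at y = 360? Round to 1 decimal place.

w ≈ 15.4

Fixed elements: Σw = 2.0 + 5.7 + 6.8 + 2.8 = 17.3, Σw·y = 2.0·1105 + 5.7·226 + 6.8·93 + 2.8·507 = 5550.2.
Set Σw·y/Σw = 360: (5550.2 + 404w) = 360·(17.3 + w).
Solving: w = (360·17.3 − 5550.2) / (404 − 360) = 677.8 / 44 ≈ 15.40.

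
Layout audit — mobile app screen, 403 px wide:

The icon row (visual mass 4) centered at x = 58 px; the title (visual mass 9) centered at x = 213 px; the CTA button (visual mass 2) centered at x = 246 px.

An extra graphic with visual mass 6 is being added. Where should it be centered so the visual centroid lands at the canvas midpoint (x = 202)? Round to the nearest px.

x ≈ 267

With the extra graphic, Σw becomes 4 + 9 + 2 + 6 = 21.
x: target moment 21×202 = 4242; current 4·58 + 9·213 + 2·246 = 2641; the extra graphic supplies 1601, so x = 1601/6 ≈ 266.83.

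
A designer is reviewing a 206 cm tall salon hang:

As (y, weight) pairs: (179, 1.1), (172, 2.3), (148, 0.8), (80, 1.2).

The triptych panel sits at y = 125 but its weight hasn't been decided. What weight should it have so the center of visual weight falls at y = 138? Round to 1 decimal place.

Fixed elements: Σw = 1.1 + 2.3 + 0.8 + 1.2 = 5.4, Σw·y = 1.1·179 + 2.3·172 + 0.8·148 + 1.2·80 = 806.9.
Set Σw·y/Σw = 138: (806.9 + 125w) = 138·(5.4 + w).
Solving: w = (138·5.4 − 806.9) / (125 − 138) = -61.7 / -13 ≈ 4.75.

w ≈ 4.7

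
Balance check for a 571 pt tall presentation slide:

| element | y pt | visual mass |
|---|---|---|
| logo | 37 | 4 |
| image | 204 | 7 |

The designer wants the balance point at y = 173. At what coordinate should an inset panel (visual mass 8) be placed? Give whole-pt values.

New total weight: (4 + 7) + 8 = 19.
y: need Σw·y = 19·173 = 3287. Existing = 4·37 + 7·204 = 1576. Remainder 1711 / 8 ≈ 213.88.

y ≈ 214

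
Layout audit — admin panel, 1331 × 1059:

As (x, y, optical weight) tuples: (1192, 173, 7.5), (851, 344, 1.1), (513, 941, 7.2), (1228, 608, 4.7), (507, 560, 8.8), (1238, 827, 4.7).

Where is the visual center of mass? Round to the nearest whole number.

Σw = 7.5 + 1.1 + 7.2 + 4.7 + 8.8 + 4.7 = 34.0.
x: moment 29621.5 / weight 34.0 ≈ 871.22
y: moment 20123.6 / weight 34.0 ≈ 591.87

(871, 592)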